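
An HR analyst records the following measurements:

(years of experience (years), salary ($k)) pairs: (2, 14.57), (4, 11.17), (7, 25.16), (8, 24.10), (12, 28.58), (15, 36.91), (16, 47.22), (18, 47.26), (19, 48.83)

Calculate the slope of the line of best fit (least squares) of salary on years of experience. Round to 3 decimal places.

n = 9, Σx = 101, Σy = 283.8, Σxy = 3873.32, Σx² = 1443
Sxx = Σx² − (Σx)²/n = 1443 − 1133.444444 = 309.555556
Sxy = Σxy − (Σx)(Σy)/n = 3873.32 − 3184.866667 = 688.453333
b = Sxy/Sxx = 688.453333/309.555556 = 2.224006

2.224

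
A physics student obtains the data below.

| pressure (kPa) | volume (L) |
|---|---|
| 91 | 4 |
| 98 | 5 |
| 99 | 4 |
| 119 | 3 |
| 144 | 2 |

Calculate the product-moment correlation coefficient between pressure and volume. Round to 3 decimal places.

n = 5, Σx = 551, Σy = 18, Σxy = 1895, Σx² = 62583, Σy² = 70
Sxx = Σx² − (Σx)²/n = 62583 − 60720.2 = 1862.8
Sxy = Σxy − (Σx)(Σy)/n = 1895 − 1983.6 = -88.6
Syy = Σy² − (Σy)²/n = 70 − 64.8 = 5.2
r = Sxy/√(Sxx·Syy) = -88.6/√(9686.56) = -88.6/98.420323 = -0.900221

-0.900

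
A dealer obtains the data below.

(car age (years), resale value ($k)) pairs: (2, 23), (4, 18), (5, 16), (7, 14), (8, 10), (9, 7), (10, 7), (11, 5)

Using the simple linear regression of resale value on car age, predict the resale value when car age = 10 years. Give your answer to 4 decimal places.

6.5000

n = 8, Σx = 56, Σy = 100, Σxy = 564, Σx² = 460
Sxx = Σx² − (Σx)²/n = 460 − 392 = 68
Sxy = Σxy − (Σx)(Σy)/n = 564 − 700 = -136
b = Sxy/Sxx = -136/68 = -2
a = ȳ − b·x̄ = 12.5 − (-2)·7 = 26.5
ŷ(10) = a + b·10 = 26.5 + (-2)·10 = 6.5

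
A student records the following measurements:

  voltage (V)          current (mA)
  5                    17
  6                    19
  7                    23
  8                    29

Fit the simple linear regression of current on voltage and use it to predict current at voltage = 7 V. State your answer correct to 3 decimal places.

24.000

n = 4, Σx = 26, Σy = 88, Σxy = 592, Σx² = 174
Sxx = Σx² − (Σx)²/n = 174 − 169 = 5
Sxy = Σxy − (Σx)(Σy)/n = 592 − 572 = 20
b = Sxy/Sxx = 20/5 = 4
a = ȳ − b·x̄ = 22 − 4·6.5 = -4
ŷ(7) = a + b·7 = -4 + 4·7 = 24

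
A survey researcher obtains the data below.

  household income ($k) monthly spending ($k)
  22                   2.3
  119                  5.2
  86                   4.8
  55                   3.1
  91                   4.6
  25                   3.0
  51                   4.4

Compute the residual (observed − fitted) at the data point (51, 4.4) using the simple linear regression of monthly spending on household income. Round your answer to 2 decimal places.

n = 7, Σx = 449, Σy = 27.4, Σxy = 1970.7, Σx² = 36573
Sxx = Σx² − (Σx)²/n = 36573 − 28800.142857 = 7772.857143
Sxy = Σxy − (Σx)(Σy)/n = 1970.7 − 1757.514286 = 213.185714
b = Sxy/Sxx = 213.185714/7772.857143 = 0.027427
a = ȳ − b·x̄ = 3.914286 − 0.027427·64.142857 = 2.155043
ŷ(51) = 2.155043 + 0.027427·51 = 3.553817
residual = y − ŷ = 4.4 − 3.553817 = 0.846183

0.85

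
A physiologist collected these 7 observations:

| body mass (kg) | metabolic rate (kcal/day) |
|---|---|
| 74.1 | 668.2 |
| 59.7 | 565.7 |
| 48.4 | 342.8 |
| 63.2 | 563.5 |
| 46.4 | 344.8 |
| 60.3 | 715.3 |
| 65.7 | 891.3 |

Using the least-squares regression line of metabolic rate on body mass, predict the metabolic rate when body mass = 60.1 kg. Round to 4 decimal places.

n = 7, Σx = 417.8, Σy = 4091.6, Σxy = 253180.35, Σx² = 25497.24
Sxx = Σx² − (Σx)²/n = 25497.24 − 24936.691429 = 560.548571
Sxy = Σxy − (Σx)(Σy)/n = 253180.35 − 244210.068571 = 8970.281429
b = Sxy/Sxx = 8970.281429/560.548571 = 16.002684
a = ȳ − b·x̄ = 584.514286 − 16.002684·59.685714 = -370.617315
ŷ(60.1) = a + b·60.1 = -370.617315 + 16.002684·60.1 = 591.143969

591.1440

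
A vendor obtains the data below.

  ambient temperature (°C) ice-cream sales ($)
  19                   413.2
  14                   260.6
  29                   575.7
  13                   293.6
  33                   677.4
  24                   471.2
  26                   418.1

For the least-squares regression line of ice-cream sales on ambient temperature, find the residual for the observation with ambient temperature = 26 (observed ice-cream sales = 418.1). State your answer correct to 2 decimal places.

n = 7, Σx = 158, Σy = 3109.8, Σxy = 76544.9, Σx² = 3908
Sxx = Σx² − (Σx)²/n = 3908 − 3566.285714 = 341.714286
Sxy = Σxy − (Σx)(Σy)/n = 76544.9 − 70192.628571 = 6352.271429
b = Sxy/Sxx = 6352.271429/341.714286 = 18.589423
a = ȳ − b·x̄ = 444.257143 − 18.589423·22.571429 = 24.667308
ŷ(26) = 24.667308 + 18.589423·26 = 507.992308
residual = y − ŷ = 418.1 − 507.992308 = -89.892308

-89.89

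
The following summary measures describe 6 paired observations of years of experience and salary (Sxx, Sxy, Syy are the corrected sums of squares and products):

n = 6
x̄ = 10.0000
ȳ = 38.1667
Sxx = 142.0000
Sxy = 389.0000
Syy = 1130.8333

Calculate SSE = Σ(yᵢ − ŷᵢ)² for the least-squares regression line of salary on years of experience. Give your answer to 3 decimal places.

65.192

b = Sxy/Sxx = 389/142 = 2.739437
SSE = Syy − b·Sxy = 1130.8333 − 2.739437·389 = 65.192455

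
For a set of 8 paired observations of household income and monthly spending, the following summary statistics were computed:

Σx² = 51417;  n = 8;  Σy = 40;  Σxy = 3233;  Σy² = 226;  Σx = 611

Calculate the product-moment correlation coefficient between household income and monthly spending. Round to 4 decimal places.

0.5064

Sxx = Σx² − (Σx)²/n = 51417 − 46665.125 = 4751.875
Sxy = Σxy − (Σx)(Σy)/n = 3233 − 3055 = 178
Syy = Σy² − (Σy)²/n = 226 − 200 = 26
r = Sxy/√(Sxx·Syy) = 178/√(123548.75) = 178/351.495021 = 0.506408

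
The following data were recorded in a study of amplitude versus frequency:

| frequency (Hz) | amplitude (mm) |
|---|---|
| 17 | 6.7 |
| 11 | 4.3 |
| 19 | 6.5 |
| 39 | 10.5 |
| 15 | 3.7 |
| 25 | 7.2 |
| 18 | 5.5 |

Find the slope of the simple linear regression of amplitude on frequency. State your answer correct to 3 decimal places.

n = 7, Σx = 144, Σy = 44.4, Σxy = 1028.7, Σx² = 3466
Sxx = Σx² − (Σx)²/n = 3466 − 2962.285714 = 503.714286
Sxy = Σxy − (Σx)(Σy)/n = 1028.7 − 913.371429 = 115.328571
b = Sxy/Sxx = 115.328571/503.714286 = 0.228956

0.229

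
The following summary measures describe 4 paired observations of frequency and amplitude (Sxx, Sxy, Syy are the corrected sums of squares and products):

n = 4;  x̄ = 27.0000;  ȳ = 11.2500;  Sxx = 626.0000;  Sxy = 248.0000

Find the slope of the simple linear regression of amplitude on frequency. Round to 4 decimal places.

0.3962

b = Sxy/Sxx = 248/626 = 0.396166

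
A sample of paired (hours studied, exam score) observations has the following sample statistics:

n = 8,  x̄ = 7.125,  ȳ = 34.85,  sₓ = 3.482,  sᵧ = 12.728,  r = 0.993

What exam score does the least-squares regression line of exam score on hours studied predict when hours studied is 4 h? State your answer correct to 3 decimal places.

23.507

b = r · sᵧ/sₓ = 0.993 · 12.728/3.482 = 3.629783
a = ȳ − b·x̄ = 34.85 − 3.629783·7.125 = 8.987797
ŷ(4) = a + b·4 = 8.987797 + 3.629783·4 = 23.506928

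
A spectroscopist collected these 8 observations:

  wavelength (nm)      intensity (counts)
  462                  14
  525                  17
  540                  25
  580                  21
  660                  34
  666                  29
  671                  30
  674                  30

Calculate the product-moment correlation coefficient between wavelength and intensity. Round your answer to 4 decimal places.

0.9208

n = 8, Σx = 4778, Σy = 200, Σxy = 123177, Σx² = 2900742, Σy² = 5348
Sxx = Σx² − (Σx)²/n = 2900742 − 2853660.5 = 47081.5
Sxy = Σxy − (Σx)(Σy)/n = 123177 − 119450 = 3727
Syy = Σy² − (Σy)²/n = 5348 − 5000 = 348
r = Sxy/√(Sxx·Syy) = 3727/√(16384362) = 3727/4047.760121 = 0.920756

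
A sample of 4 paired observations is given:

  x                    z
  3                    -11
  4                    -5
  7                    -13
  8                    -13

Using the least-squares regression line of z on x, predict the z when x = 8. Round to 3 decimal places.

-13.000

n = 4, Σx = 22, Σy = -42, Σxy = -248, Σx² = 138
Sxx = Σx² − (Σx)²/n = 138 − 121 = 17
Sxy = Σxy − (Σx)(Σy)/n = -248 − (-231) = -17
b = Sxy/Sxx = -17/17 = -1
a = ȳ − b·x̄ = -10.5 − (-1)·5.5 = -5
ŷ(8) = a + b·8 = -5 + (-1)·8 = -13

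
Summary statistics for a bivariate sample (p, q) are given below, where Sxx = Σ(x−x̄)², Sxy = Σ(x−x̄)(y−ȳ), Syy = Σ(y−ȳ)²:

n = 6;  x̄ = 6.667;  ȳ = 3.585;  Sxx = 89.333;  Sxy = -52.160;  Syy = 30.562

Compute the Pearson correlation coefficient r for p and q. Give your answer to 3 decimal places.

r = Sxy/√(Sxx·Syy) = -52.16/√(2730.195146) = -52.16/52.251269 = -0.998253

-0.998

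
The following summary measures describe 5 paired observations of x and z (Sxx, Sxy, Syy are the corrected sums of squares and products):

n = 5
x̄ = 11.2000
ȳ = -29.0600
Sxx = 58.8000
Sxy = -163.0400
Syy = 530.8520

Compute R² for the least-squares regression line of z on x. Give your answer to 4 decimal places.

0.8516

R² = Sxy²/(Sxx·Syy) = (-163.04)²/(58.8·530.852) = 0.851604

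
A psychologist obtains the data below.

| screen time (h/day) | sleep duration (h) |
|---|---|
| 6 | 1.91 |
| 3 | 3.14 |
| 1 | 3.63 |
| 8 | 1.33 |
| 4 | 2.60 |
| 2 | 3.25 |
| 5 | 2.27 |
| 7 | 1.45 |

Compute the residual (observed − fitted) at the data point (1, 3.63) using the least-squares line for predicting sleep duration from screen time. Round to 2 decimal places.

n = 8, Σx = 36, Σy = 19.58, Σxy = 73.55, Σx² = 204
Sxx = Σx² − (Σx)²/n = 204 − 162 = 42
Sxy = Σxy − (Σx)(Σy)/n = 73.55 − 88.11 = -14.56
b = Sxy/Sxx = -14.56/42 = -0.346667
a = ȳ − b·x̄ = 2.4475 − (-0.346667)·4.5 = 4.0075
ŷ(1) = 4.0075 + (-0.346667)·1 = 3.660833
residual = y − ŷ = 3.63 − 3.660833 = -0.030833

-0.03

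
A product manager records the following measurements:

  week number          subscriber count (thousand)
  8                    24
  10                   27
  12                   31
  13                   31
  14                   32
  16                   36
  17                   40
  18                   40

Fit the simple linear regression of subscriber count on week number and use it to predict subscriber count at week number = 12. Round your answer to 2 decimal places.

n = 8, Σx = 108, Σy = 261, Σxy = 3661, Σx² = 1542
Sxx = Σx² − (Σx)²/n = 1542 − 1458 = 84
Sxy = Σxy − (Σx)(Σy)/n = 3661 − 3523.5 = 137.5
b = Sxy/Sxx = 137.5/84 = 1.636905
a = ȳ − b·x̄ = 32.625 − 1.636905·13.5 = 10.526786
ŷ(12) = a + b·12 = 10.526786 + 1.636905·12 = 30.169643

30.17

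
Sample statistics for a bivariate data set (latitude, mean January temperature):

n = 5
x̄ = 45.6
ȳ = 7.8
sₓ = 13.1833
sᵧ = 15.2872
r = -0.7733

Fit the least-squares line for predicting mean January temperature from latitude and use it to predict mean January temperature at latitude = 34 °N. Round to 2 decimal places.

18.20

b = r · sᵧ/sₓ = -0.7733 · 15.2872/13.1833 = -0.896710
a = ȳ − b·x̄ = 7.8 − (-0.896710)·45.6 = 48.689958
ŷ(34) = a + b·34 = 48.689958 + (-0.896710)·34 = 18.201831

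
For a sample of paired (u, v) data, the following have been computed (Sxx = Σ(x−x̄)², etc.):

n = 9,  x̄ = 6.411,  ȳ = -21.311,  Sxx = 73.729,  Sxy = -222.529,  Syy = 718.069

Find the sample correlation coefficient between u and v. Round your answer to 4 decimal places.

-0.9671

r = Sxy/√(Sxx·Syy) = -222.529/√(52942.509301) = -222.529/230.092393 = -0.967129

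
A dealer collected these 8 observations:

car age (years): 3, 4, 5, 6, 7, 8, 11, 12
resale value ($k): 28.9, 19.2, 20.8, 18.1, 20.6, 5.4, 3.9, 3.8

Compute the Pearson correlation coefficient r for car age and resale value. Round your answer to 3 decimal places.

n = 8, Σx = 56, Σy = 120.7, Σxy = 652, Σx² = 464, Σy² = 2447.27
Sxx = Σx² − (Σx)²/n = 464 − 392 = 72
Sxy = Σxy − (Σx)(Σy)/n = 652 − 844.9 = -192.9
Syy = Σy² − (Σy)²/n = 2447.27 − 1821.06125 = 626.20875
r = Sxy/√(Sxx·Syy) = -192.9/√(45087.03) = -192.9/212.337067 = -0.908461

-0.908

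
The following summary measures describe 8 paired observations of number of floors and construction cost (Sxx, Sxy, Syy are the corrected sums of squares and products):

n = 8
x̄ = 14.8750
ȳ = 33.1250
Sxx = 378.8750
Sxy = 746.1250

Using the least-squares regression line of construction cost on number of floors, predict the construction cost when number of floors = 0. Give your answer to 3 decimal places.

3.831

b = Sxy/Sxx = 746.125/378.875 = 1.969317
a = ȳ − b·x̄ = 33.125 − 1.969317·14.875 = 3.831409
ŷ(0) = a + b·0 = 3.831409 + 1.969317·0 = 3.831409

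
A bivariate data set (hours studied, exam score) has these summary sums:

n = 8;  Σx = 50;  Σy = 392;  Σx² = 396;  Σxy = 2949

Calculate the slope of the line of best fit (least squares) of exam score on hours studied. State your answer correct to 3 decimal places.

5.976

Sxx = Σx² − (Σx)²/n = 396 − 312.5 = 83.5
Sxy = Σxy − (Σx)(Σy)/n = 2949 − 2450 = 499
b = Sxy/Sxx = 499/83.5 = 5.976048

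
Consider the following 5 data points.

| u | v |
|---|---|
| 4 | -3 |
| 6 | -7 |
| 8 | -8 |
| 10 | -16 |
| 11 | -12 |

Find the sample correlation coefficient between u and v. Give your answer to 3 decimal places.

-0.899

n = 5, Σx = 39, Σy = -46, Σxy = -410, Σx² = 337, Σy² = 522
Sxx = Σx² − (Σx)²/n = 337 − 304.2 = 32.8
Sxy = Σxy − (Σx)(Σy)/n = -410 − (-358.8) = -51.2
Syy = Σy² − (Σy)²/n = 522 − 423.2 = 98.8
r = Sxy/√(Sxx·Syy) = -51.2/√(3240.64) = -51.2/56.926619 = -0.899403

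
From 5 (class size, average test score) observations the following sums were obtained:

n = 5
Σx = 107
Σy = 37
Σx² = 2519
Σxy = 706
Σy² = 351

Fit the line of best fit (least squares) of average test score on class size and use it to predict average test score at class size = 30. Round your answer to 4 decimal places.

4.1806

Sxx = Σx² − (Σx)²/n = 2519 − 2289.8 = 229.2
Sxy = Σxy − (Σx)(Σy)/n = 706 − 791.8 = -85.8
b = Sxy/Sxx = -85.8/229.2 = -0.374346
a = ȳ − b·x̄ = 7.4 − (-0.374346)·21.4 = 15.410995
ŷ(30) = a + b·30 = 15.410995 + (-0.374346)·30 = 4.180628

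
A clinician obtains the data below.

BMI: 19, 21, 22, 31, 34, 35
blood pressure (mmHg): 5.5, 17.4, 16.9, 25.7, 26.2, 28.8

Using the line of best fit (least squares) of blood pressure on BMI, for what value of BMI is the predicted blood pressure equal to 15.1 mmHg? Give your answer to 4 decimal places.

22.5384

n = 6, Σx = 162, Σy = 120.5, Σxy = 3537.2, Σx² = 4628
Sxx = Σx² − (Σx)²/n = 4628 − 4374 = 254
Sxy = Σxy − (Σx)(Σy)/n = 3537.2 − 3253.5 = 283.7
b = Sxy/Sxx = 283.7/254 = 1.116929
a = ȳ − b·x̄ = 20.083333 − 1.116929·27 = -10.073753
Set a + b·x = 15.1: x = (15.1 − (-10.073753)) / 1.116929 = 22.538362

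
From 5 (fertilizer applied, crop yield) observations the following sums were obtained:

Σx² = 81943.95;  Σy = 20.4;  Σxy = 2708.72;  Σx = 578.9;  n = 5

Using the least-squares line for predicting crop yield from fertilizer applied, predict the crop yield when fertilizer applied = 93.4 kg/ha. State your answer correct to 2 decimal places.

3.56

Sxx = Σx² − (Σx)²/n = 81943.95 − 67025.042 = 14918.908
Sxy = Σxy − (Σx)(Σy)/n = 2708.72 − 2361.912 = 346.808
b = Sxy/Sxx = 346.808/14918.908 = 0.023246
a = ȳ − b·x̄ = 4.08 − 0.023246·115.78 = 1.388554
ŷ(93.4) = a + b·93.4 = 1.388554 + 0.023246·93.4 = 3.559750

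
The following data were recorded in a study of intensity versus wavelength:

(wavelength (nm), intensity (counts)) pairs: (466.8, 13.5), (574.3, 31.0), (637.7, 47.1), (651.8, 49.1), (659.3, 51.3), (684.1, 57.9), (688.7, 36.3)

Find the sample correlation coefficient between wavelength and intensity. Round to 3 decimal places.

0.868

n = 7, Σx = 4362.7, Σy = 286.2, Σxy = 184575.44, Σx² = 2756204.25, Σy² = 13074.26
Sxx = Σx² − (Σx)²/n = 2756204.25 − 2719021.612857 = 37182.637143
Sxy = Σxy − (Σx)(Σy)/n = 184575.44 − 178372.105714 = 6203.334286
Syy = Σy² − (Σy)²/n = 13074.26 − 11701.491429 = 1372.768571
r = Sxy/√(Sxx·Syy) = 6203.334286/√(51043155.672547) = 6203.334286/7144.449291 = 0.868273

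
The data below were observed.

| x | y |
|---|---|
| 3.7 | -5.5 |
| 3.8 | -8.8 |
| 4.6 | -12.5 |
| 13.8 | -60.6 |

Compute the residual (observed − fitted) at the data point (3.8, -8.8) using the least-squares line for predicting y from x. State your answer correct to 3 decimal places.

-1.124

n = 4, Σx = 25.9, Σy = -87.4, Σxy = -947.57, Σx² = 239.73
Sxx = Σx² − (Σx)²/n = 239.73 − 167.7025 = 72.0275
Sxy = Σxy − (Σx)(Σy)/n = -947.57 − (-565.915) = -381.655
b = Sxy/Sxx = -381.655/72.0275 = -5.298740
a = ȳ − b·x̄ = -21.85 − (-5.298740)·6.475 = 12.459342
ŷ(3.8) = 12.459342 + (-5.298740)·3.8 = -7.675870
residual = y − ŷ = -8.8 − (-7.675870) = -1.124130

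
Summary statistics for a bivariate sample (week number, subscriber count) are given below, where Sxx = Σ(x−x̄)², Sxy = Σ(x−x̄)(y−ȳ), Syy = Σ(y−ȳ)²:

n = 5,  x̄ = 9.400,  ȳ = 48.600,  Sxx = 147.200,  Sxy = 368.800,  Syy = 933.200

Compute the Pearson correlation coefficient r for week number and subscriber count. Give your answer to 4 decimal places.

r = Sxy/√(Sxx·Syy) = 368.8/√(137367.04) = 368.8/370.630598 = 0.995061

0.9951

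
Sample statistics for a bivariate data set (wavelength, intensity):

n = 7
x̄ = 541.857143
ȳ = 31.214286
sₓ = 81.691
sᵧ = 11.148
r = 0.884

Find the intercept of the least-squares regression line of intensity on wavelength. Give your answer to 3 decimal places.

-34.153

b = r · sᵧ/sₓ = 0.884 · 11.148/81.691 = 0.120635
a = ȳ − b·x̄ = 31.214286 − 0.120635·541.857143 = -34.152904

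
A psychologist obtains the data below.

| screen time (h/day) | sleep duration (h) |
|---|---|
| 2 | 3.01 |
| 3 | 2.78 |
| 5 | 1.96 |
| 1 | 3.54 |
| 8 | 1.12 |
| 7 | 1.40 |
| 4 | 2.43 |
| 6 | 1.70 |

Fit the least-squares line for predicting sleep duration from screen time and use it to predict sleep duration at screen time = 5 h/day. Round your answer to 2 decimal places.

2.07

n = 8, Σx = 36, Σy = 17.94, Σxy = 66.38, Σx² = 204
Sxx = Σx² − (Σx)²/n = 204 − 162 = 42
Sxy = Σxy − (Σx)(Σy)/n = 66.38 − 80.73 = -14.35
b = Sxy/Sxx = -14.35/42 = -0.341667
a = ȳ − b·x̄ = 2.2425 − (-0.341667)·4.5 = 3.78
ŷ(5) = a + b·5 = 3.78 + (-0.341667)·5 = 2.071667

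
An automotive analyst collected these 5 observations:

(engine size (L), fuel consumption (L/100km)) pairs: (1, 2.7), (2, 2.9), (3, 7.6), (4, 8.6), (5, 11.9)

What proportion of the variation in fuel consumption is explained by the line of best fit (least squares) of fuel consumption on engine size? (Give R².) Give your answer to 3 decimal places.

n = 5, Σx = 15, Σy = 33.7, Σxy = 125.2, Σx² = 55, Σy² = 289.03
Sxx = Σx² − (Σx)²/n = 55 − 45 = 10
Sxy = Σxy − (Σx)(Σy)/n = 125.2 − 101.1 = 24.1
Syy = Σy² − (Σy)²/n = 289.03 − 227.138 = 61.892
R² = Sxy²/(Sxx·Syy) = (24.1)²/(10·61.892) = 0.938425

0.938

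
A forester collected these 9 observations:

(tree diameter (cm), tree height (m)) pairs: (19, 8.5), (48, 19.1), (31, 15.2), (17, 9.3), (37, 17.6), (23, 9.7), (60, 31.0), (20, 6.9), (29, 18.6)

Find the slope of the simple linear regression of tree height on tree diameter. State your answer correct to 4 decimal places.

0.4910

n = 9, Σx = 284, Σy = 135.9, Σxy = 5119.3, Σx² = 10654
Sxx = Σx² − (Σx)²/n = 10654 − 8961.777778 = 1692.222222
Sxy = Σxy − (Σx)(Σy)/n = 5119.3 − 4288.4 = 830.9
b = Sxy/Sxx = 830.9/1692.222222 = 0.491011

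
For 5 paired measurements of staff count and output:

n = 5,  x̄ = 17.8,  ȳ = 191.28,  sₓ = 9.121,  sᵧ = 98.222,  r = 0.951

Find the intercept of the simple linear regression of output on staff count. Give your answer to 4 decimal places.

8.9883

b = r · sᵧ/sₓ = 0.951 · 98.222/9.121 = 10.241105
a = ȳ − b·x̄ = 191.28 − 10.241105·17.8 = 8.988325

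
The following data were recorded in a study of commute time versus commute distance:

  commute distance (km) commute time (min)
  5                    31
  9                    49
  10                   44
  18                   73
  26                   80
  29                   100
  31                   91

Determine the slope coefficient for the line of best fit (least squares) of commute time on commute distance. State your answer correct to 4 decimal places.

2.3872

n = 7, Σx = 128, Σy = 468, Σxy = 10151, Σx² = 3008
Sxx = Σx² − (Σx)²/n = 3008 − 2340.571429 = 667.428571
Sxy = Σxy − (Σx)(Σy)/n = 10151 − 8557.714286 = 1593.285714
b = Sxy/Sxx = 1593.285714/667.428571 = 2.387200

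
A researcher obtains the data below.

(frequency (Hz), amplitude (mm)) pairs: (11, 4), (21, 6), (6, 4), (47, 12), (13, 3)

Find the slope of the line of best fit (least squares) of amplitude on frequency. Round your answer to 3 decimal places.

0.217

n = 5, Σx = 98, Σy = 29, Σxy = 797, Σx² = 2976
Sxx = Σx² − (Σx)²/n = 2976 − 1920.8 = 1055.2
Sxy = Σxy − (Σx)(Σy)/n = 797 − 568.4 = 228.6
b = Sxy/Sxx = 228.6/1055.2 = 0.216641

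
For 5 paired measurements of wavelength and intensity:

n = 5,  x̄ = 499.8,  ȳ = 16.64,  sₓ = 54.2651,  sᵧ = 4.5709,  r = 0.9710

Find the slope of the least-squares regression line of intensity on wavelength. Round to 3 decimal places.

b = r · sᵧ/sₓ = 0.971 · 4.5709/54.2651 = 0.081790

0.082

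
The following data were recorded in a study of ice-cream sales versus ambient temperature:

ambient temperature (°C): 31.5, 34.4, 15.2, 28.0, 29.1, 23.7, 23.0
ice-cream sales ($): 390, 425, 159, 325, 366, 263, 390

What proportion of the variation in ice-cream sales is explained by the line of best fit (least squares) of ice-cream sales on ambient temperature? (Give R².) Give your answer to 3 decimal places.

0.742

n = 7, Σx = 184.9, Σy = 2318, Σxy = 64275.5, Σx² = 5128.15, Σy² = 818856
Sxx = Σx² − (Σx)²/n = 5128.15 − 4884.001429 = 244.148571
Sxy = Σxy − (Σx)(Σy)/n = 64275.5 − 61228.314286 = 3047.185714
Syy = Σy² − (Σy)²/n = 818856 − 767589.142857 = 51266.857143
R² = Sxy²/(Sxx·Syy) = (3047.185714)²/(244.148571·51266.857143) = 0.741834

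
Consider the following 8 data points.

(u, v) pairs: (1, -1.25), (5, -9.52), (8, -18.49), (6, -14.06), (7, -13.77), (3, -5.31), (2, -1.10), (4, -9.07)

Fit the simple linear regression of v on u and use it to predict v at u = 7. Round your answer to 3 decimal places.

n = 8, Σx = 36, Σy = -72.57, Σxy = -431.93, Σx² = 204
Sxx = Σx² − (Σx)²/n = 204 − 162 = 42
Sxy = Σxy − (Σx)(Σy)/n = -431.93 − (-326.565) = -105.365
b = Sxy/Sxx = -105.365/42 = -2.508690
a = ȳ − b·x̄ = -9.07125 − (-2.508690)·4.5 = 2.217857
ŷ(7) = a + b·7 = 2.217857 + (-2.508690)·7 = -15.342976

-15.343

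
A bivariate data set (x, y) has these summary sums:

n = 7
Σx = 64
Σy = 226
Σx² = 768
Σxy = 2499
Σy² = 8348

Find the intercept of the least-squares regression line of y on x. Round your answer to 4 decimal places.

Sxx = Σx² − (Σx)²/n = 768 − 585.142857 = 182.857143
Sxy = Σxy − (Σx)(Σy)/n = 2499 − 2066.285714 = 432.714286
b = Sxy/Sxx = 432.714286/182.857143 = 2.366406
a = ȳ − b·x̄ = 32.285714 − 2.366406·9.142857 = 10.65

10.6500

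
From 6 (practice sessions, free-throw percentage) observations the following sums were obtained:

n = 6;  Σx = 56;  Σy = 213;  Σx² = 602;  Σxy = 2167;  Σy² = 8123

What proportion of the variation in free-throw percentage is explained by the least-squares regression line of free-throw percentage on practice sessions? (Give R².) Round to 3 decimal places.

0.719

Sxx = Σx² − (Σx)²/n = 602 − 522.666667 = 79.333333
Sxy = Σxy − (Σx)(Σy)/n = 2167 − 1988 = 179
Syy = Σy² − (Σy)²/n = 8123 − 7561.5 = 561.5
R² = Sxy²/(Sxx·Syy) = (179)²/(79.333333·561.5) = 0.719284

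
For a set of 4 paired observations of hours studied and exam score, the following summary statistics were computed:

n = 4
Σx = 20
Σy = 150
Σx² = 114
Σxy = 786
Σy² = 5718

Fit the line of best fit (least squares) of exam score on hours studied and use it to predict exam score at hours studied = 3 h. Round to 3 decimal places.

Sxx = Σx² − (Σx)²/n = 114 − 100 = 14
Sxy = Σxy − (Σx)(Σy)/n = 786 − 750 = 36
b = Sxy/Sxx = 36/14 = 2.571429
a = ȳ − b·x̄ = 37.5 − 2.571429·5 = 24.642857
ŷ(3) = a + b·3 = 24.642857 + 2.571429·3 = 32.357143

32.357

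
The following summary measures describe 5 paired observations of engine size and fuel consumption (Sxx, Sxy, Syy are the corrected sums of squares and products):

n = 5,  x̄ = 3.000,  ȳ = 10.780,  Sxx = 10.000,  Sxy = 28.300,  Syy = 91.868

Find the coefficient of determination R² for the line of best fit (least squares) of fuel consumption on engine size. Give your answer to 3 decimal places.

R² = Sxy²/(Sxx·Syy) = (28.3)²/(10·91.868) = 0.871783

0.872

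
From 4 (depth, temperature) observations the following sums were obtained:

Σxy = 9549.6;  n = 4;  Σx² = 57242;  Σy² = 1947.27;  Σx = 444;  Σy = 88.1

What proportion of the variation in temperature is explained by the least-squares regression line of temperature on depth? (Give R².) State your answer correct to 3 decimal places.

0.964

Sxx = Σx² − (Σx)²/n = 57242 − 49284 = 7958
Sxy = Σxy − (Σx)(Σy)/n = 9549.6 − 9779.1 = -229.5
Syy = Σy² − (Σy)²/n = 1947.27 − 1940.4025 = 6.8675
R² = Sxy²/(Sxx·Syy) = (-229.5)²/(7958·6.8675) = 0.963746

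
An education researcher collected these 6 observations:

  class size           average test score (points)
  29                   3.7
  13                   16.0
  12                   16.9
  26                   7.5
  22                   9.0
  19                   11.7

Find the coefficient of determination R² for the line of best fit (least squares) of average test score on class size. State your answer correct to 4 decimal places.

n = 6, Σx = 121, Σy = 64.8, Σxy = 1133.4, Σx² = 2675, Σy² = 829.44
Sxx = Σx² − (Σx)²/n = 2675 − 2440.166667 = 234.833333
Sxy = Σxy − (Σx)(Σy)/n = 1133.4 − 1306.8 = -173.4
Syy = Σy² − (Σy)²/n = 829.44 − 699.84 = 129.6
R² = Sxy²/(Sxx·Syy) = (-173.4)²/(234.833333·129.6) = 0.987947

0.9879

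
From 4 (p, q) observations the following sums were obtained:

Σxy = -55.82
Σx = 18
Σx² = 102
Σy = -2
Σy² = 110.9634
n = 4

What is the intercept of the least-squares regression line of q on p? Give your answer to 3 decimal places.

Sxx = Σx² − (Σx)²/n = 102 − 81 = 21
Sxy = Σxy − (Σx)(Σy)/n = -55.82 − (-9) = -46.82
b = Sxy/Sxx = -46.82/21 = -2.229524
a = ȳ − b·x̄ = -0.5 − (-2.229524)·4.5 = 9.532857

9.533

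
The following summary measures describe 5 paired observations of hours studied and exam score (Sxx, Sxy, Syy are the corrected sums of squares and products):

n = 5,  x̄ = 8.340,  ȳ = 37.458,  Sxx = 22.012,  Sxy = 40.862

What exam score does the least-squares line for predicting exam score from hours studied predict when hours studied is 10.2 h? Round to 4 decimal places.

40.9108

b = Sxy/Sxx = 40.862/22.012 = 1.856351
a = ȳ − b·x̄ = 37.458 − 1.856351·8.34 = 21.976032
ŷ(10.2) = a + b·10.2 = 21.976032 + 1.856351·10.2 = 40.910813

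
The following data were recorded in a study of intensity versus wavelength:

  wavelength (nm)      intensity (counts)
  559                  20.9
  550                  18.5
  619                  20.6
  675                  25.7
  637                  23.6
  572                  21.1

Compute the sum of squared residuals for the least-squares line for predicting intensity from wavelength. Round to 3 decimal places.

6.676

n = 6, Σx = 3612, Σy = 130.4, Σxy = 79059.4, Σx² = 2186720, Σy² = 2866.08
Sxx = Σx² − (Σx)²/n = 2186720 − 2174424 = 12296
Sxy = Σxy − (Σx)(Σy)/n = 79059.4 − 78500.8 = 558.6
Syy = Σy² − (Σy)²/n = 2866.08 − 2834.026667 = 32.053333
b = Sxy/Sxx = 558.6/12296 = 0.045429
SSE = Syy − b·Sxy = 32.053333 − 0.045429·558.6 = 6.676466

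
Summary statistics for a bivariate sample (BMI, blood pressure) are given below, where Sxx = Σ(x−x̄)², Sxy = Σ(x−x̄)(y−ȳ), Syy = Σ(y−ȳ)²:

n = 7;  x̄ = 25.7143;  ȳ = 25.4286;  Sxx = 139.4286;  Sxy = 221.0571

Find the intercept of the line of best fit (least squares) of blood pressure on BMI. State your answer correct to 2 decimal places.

b = Sxy/Sxx = 221.0571/139.4286 = 1.585450
a = ȳ − b·x̄ = 25.4286 − 1.585450·25.7143 = -15.340142

-15.34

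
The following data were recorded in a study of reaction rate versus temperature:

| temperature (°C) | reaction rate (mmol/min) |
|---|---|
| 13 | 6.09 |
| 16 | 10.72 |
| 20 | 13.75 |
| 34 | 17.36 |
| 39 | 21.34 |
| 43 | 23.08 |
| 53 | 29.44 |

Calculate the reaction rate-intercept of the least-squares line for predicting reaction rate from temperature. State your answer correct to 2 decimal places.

1.30

n = 7, Σx = 218, Σy = 121.78, Σxy = 4500.95, Σx² = 8160
Sxx = Σx² − (Σx)²/n = 8160 − 6789.142857 = 1370.857143
Sxy = Σxy − (Σx)(Σy)/n = 4500.95 − 3792.577143 = 708.372857
b = Sxy/Sxx = 708.372857/1370.857143 = 0.516737
a = ȳ − b·x̄ = 17.397143 − 0.516737·31.142857 = 1.304471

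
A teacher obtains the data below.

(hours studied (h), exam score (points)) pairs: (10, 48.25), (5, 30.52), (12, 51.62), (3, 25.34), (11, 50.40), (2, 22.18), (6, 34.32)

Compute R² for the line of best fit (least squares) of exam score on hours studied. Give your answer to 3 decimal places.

0.995

n = 7, Σx = 49, Σy = 262.63, Σxy = 2135.24, Σx² = 439, Σy² = 10776.2477
Sxx = Σx² − (Σx)²/n = 439 − 343 = 96
Sxy = Σxy − (Σx)(Σy)/n = 2135.24 − 1838.41 = 296.83
Syy = Σy² − (Σy)²/n = 10776.2477 − 9853.502414 = 922.745286
R² = Sxy²/(Sxx·Syy) = (296.83)²/(96·922.745286) = 0.994632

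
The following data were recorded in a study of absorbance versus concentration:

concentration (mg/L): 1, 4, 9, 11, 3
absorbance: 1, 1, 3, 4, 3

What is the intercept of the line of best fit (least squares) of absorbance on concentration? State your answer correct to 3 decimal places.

1.000

n = 5, Σx = 28, Σy = 12, Σxy = 85, Σx² = 228
Sxx = Σx² − (Σx)²/n = 228 − 156.8 = 71.2
Sxy = Σxy − (Σx)(Σy)/n = 85 − 67.2 = 17.8
b = Sxy/Sxx = 17.8/71.2 = 0.25
a = ȳ − b·x̄ = 2.4 − 0.25·5.6 = 1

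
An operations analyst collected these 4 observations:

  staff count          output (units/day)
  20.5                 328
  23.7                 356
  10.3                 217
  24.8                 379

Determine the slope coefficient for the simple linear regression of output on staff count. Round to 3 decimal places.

n = 4, Σx = 79.3, Σy = 1280, Σxy = 26795.5, Σx² = 1703.07
Sxx = Σx² − (Σx)²/n = 1703.07 − 1572.1225 = 130.9475
Sxy = Σxy − (Σx)(Σy)/n = 26795.5 − 25376 = 1419.5
b = Sxy/Sxx = 1419.5/130.9475 = 10.840222

10.840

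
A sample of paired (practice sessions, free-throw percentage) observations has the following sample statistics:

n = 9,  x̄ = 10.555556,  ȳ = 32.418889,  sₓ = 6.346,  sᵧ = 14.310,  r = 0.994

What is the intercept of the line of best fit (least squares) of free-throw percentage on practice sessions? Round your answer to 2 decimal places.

8.76

b = r · sᵧ/sₓ = 0.994 · 14.31/6.346 = 2.241434
a = ȳ − b·x̄ = 32.418889 − 2.241434·10.555556 = 8.759307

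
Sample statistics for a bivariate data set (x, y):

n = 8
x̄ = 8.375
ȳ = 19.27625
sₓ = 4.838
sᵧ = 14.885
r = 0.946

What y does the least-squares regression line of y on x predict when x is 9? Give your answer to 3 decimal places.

21.095

b = r · sᵧ/sₓ = 0.946 · 14.885/4.838 = 2.910544
a = ȳ − b·x̄ = 19.27625 − 2.910544·8.375 = -5.099553
ŷ(9) = a + b·9 = -5.099553 + 2.910544·9 = 21.095340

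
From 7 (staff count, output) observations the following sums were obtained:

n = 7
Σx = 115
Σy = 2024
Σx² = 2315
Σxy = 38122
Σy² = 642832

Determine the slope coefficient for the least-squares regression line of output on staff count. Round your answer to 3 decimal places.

11.441

Sxx = Σx² − (Σx)²/n = 2315 − 1889.285714 = 425.714286
Sxy = Σxy − (Σx)(Σy)/n = 38122 − 33251.428571 = 4870.571429
b = Sxy/Sxx = 4870.571429/425.714286 = 11.440940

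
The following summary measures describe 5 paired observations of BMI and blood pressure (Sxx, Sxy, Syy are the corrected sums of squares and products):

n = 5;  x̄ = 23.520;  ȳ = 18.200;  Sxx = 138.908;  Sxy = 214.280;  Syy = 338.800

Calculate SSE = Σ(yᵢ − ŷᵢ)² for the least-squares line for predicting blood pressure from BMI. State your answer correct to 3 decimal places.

8.251

b = Sxy/Sxx = 214.28/138.908 = 1.542604
SSE = Syy − b·Sxy = 338.8 − 1.542604·214.28 = 8.250871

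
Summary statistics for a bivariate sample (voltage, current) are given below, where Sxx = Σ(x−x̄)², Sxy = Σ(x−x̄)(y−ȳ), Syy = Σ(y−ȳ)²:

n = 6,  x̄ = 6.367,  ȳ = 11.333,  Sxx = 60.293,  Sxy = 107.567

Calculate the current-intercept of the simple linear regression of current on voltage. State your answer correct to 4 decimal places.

-0.0262

b = Sxy/Sxx = 107.567/60.293 = 1.784071
a = ȳ − b·x̄ = 11.333 − 1.784071·6.367 = -0.026181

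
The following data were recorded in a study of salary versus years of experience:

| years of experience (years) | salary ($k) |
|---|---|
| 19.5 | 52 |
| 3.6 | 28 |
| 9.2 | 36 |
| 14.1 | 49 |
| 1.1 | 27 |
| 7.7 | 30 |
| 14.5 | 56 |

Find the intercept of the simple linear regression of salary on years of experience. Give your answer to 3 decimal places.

n = 7, Σx = 69.7, Σy = 278, Σxy = 3209.6, Σx² = 947.41
Sxx = Σx² − (Σx)²/n = 947.41 − 694.012857 = 253.397143
Sxy = Σxy − (Σx)(Σy)/n = 3209.6 − 2768.085714 = 441.514286
b = Sxy/Sxx = 441.514286/253.397143 = 1.742381
a = ȳ − b·x̄ = 39.714286 − 1.742381·9.957143 = 22.365152

22.365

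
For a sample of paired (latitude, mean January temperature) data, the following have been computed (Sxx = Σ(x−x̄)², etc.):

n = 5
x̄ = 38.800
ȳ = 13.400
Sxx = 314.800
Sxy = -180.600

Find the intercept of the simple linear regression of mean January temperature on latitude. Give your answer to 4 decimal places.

35.6595

b = Sxy/Sxx = -180.6/314.8 = -0.573698
a = ȳ − b·x̄ = 13.4 − (-0.573698)·38.8 = 35.659466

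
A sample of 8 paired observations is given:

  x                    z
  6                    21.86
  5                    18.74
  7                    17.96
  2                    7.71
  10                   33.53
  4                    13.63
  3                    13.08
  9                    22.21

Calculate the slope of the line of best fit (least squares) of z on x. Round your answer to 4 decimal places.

n = 8, Σx = 46, Σy = 148.72, Σxy = 994.95, Σx² = 320
Sxx = Σx² − (Σx)²/n = 320 − 264.5 = 55.5
Sxy = Σxy − (Σx)(Σy)/n = 994.95 − 855.14 = 139.81
b = Sxy/Sxx = 139.81/55.5 = 2.519099

2.5191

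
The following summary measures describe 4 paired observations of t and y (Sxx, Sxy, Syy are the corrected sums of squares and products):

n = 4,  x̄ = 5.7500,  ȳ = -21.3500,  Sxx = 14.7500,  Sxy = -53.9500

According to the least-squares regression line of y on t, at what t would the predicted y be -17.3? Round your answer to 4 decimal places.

b = Sxy/Sxx = -53.95/14.75 = -3.657627
a = ȳ − b·x̄ = -21.35 − (-3.657627)·5.75 = -0.318644
Set a + b·x = -17.3: x = (-17.3 − (-0.318644)) / (-3.657627) = 4.642725

4.6427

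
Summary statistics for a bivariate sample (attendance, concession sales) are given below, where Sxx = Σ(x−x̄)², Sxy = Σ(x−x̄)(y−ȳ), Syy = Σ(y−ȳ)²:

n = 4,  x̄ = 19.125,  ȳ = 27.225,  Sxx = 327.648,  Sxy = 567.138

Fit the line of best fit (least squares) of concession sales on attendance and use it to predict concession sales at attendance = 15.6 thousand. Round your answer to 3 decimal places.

b = Sxy/Sxx = 567.138/327.648 = 1.730937
a = ȳ − b·x̄ = 27.225 − 1.730937·19.125 = -5.879167
ŷ(15.6) = a + b·15.6 = -5.879167 + 1.730937·15.6 = 21.123448

21.123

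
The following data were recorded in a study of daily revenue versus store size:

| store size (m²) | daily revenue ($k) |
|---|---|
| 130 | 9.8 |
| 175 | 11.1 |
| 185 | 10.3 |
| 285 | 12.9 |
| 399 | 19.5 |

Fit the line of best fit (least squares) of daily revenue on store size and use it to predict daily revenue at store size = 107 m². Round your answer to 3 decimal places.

n = 5, Σx = 1174, Σy = 63.6, Σxy = 16579, Σx² = 322176
Sxx = Σx² − (Σx)²/n = 322176 − 275655.2 = 46520.8
Sxy = Σxy − (Σx)(Σy)/n = 16579 − 14933.28 = 1645.72
b = Sxy/Sxx = 1645.72/46520.8 = 0.035376
a = ȳ − b·x̄ = 12.72 − 0.035376·234.8 = 4.413714
ŷ(107) = a + b·107 = 4.413714 + 0.035376·107 = 8.198947

8.199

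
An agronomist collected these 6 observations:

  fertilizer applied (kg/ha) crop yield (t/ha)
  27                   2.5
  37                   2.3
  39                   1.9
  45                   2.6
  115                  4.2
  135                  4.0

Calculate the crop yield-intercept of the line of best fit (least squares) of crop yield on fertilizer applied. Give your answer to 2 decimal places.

n = 6, Σx = 398, Σy = 17.5, Σxy = 1366.7, Σx² = 37094
Sxx = Σx² − (Σx)²/n = 37094 − 26400.666667 = 10693.333333
Sxy = Σxy − (Σx)(Σy)/n = 1366.7 − 1160.833333 = 205.866667
b = Sxy/Sxx = 205.866667/10693.333333 = 0.019252
a = ȳ − b·x̄ = 2.916667 − 0.019252·66.333333 = 1.639626

1.64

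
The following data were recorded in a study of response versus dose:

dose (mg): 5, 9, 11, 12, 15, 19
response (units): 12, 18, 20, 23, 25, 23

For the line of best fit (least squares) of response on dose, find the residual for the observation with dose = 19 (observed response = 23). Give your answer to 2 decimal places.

n = 6, Σx = 71, Σy = 121, Σxy = 1530, Σx² = 957
Sxx = Σx² − (Σx)²/n = 957 − 840.166667 = 116.833333
Sxy = Σxy − (Σx)(Σy)/n = 1530 − 1431.833333 = 98.166667
b = Sxy/Sxx = 98.166667/116.833333 = 0.840228
a = ȳ − b·x̄ = 20.166667 − 0.840228·11.833333 = 10.223966
ŷ(19) = 10.223966 + 0.840228·19 = 26.188302
residual = y − ŷ = 23 − 26.188302 = -3.188302

-3.19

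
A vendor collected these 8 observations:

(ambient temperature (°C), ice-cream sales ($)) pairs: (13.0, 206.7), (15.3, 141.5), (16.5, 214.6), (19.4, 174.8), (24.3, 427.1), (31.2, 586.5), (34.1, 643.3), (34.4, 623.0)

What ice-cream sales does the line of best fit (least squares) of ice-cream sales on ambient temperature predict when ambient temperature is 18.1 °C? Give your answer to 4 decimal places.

n = 8, Σx = 188.2, Σy = 3017.5, Σxy = 83829.13, Σx² = 4961.8
Sxx = Σx² − (Σx)²/n = 4961.8 − 4427.405 = 534.395
Sxy = Σxy − (Σx)(Σy)/n = 83829.13 − 70986.6875 = 12842.4425
b = Sxy/Sxx = 12842.4425/534.395 = 24.031742
a = ȳ − b·x̄ = 377.1875 − 24.031742·23.525 = -188.159219
ŷ(18.1) = a + b·18.1 = -188.159219 + 24.031742·18.1 = 246.815302

246.8153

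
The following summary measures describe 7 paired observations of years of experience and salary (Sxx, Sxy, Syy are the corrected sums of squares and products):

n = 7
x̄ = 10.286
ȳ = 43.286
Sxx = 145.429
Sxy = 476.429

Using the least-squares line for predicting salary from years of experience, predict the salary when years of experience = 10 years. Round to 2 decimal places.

42.35

b = Sxy/Sxx = 476.429/145.429 = 3.276025
a = ȳ − b·x̄ = 43.286 − 3.276025·10.286 = 9.588810
ŷ(10) = a + b·10 = 9.588810 + 3.276025·10 = 42.349057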